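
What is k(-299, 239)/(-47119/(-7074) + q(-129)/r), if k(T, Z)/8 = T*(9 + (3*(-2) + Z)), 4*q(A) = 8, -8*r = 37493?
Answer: -153529483412448/1766519483 ≈ -86911.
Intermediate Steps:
r = -37493/8 (r = -⅛*37493 = -37493/8 ≈ -4686.6)
q(A) = 2 (q(A) = (¼)*8 = 2)
k(T, Z) = 8*T*(3 + Z) (k(T, Z) = 8*(T*(9 + (3*(-2) + Z))) = 8*(T*(9 + (-6 + Z))) = 8*(T*(3 + Z)) = 8*T*(3 + Z))
k(-299, 239)/(-47119/(-7074) + q(-129)/r) = (8*(-299)*(3 + 239))/(-47119/(-7074) + 2/(-37493/8)) = (8*(-299)*242)/(-47119*(-1/7074) + 2*(-8/37493)) = -578864/(47119/7074 - 16/37493) = -578864/1766519483/265225482 = -578864*265225482/1766519483 = -153529483412448/1766519483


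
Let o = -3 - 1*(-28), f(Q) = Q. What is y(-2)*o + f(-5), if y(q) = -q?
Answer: 45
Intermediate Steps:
o = 25 (o = -3 + 28 = 25)
y(-2)*o + f(-5) = -1*(-2)*25 - 5 = 2*25 - 5 = 50 - 5 = 45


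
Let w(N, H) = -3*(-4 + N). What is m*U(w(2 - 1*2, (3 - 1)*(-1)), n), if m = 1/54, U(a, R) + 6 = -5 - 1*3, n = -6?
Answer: -7/27 ≈ -0.25926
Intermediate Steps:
w(N, H) = 12 - 3*N
U(a, R) = -14 (U(a, R) = -6 + (-5 - 1*3) = -6 + (-5 - 3) = -6 - 8 = -14)
m = 1/54 ≈ 0.018519
m*U(w(2 - 1*2, (3 - 1)*(-1)), n) = (1/54)*(-14) = -7/27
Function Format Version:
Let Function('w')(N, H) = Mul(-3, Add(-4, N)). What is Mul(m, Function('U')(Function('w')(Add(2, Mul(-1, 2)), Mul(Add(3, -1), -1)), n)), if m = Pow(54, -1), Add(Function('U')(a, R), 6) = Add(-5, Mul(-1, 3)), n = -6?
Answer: Rational(-7, 27) ≈ -0.25926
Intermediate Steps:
Function('w')(N, H) = Add(12, Mul(-3, N))
Function('U')(a, R) = -14 (Function('U')(a, R) = Add(-6, Add(-5, Mul(-1, 3))) = Add(-6, Add(-5, -3)) = Add(-6, -8) = -14)
m = Rational(1, 54) ≈ 0.018519
Mul(m, Function('U')(Function('w')(Add(2, Mul(-1, 2)), Mul(Add(3, -1), -1)), n)) = Mul(Rational(1, 54), -14) = Rational(-7, 27)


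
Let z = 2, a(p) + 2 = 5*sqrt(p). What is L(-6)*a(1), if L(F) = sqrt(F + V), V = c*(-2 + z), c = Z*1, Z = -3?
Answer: 3*I*sqrt(6) ≈ 7.3485*I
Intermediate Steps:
a(p) = -2 + 5*sqrt(p)
c = -3 (c = -3*1 = -3)
V = 0 (V = -3*(-2 + 2) = -3*0 = 0)
L(F) = sqrt(F) (L(F) = sqrt(F + 0) = sqrt(F))
L(-6)*a(1) = sqrt(-6)*(-2 + 5*sqrt(1)) = (I*sqrt(6))*(-2 + 5*1) = (I*sqrt(6))*(-2 + 5) = (I*sqrt(6))*3 = 3*I*sqrt(6)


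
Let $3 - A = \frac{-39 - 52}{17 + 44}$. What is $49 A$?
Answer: $\frac{13426}{61} \approx 220.1$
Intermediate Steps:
$A = \frac{274}{61}$ ($A = 3 - \frac{-39 - 52}{17 + 44} = 3 - - \frac{91}{61} = 3 + \frac{91}{61} = \frac{274}{61} \approx 4.4918$)
$49 A = 49 \cdot \frac{274}{61} = \frac{13426}{61}$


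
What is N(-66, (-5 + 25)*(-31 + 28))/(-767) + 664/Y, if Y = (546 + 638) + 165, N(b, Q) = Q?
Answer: 590228/1034683 ≈ 0.57044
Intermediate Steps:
Y = 1349 (Y = 1184 + 165 = 1349)
N(-66, (-5 + 25)*(-31 + 28))/(-767) + 664/Y = ((-5 + 25)*(-31 + 28))/(-767) + 664/1349 = (20*(-3))*(-1/767) + 664*(1/1349) = -60*(-1/767) + 664/1349 = 60/767 + 664/1349 = 590228/1034683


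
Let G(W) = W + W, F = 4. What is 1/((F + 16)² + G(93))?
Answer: 1/586 ≈ 0.0017065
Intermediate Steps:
G(W) = 2*W
1/((F + 16)² + G(93)) = 1/((4 + 16)² + 2*93) = 1/(20² + 186) = 1/(400 + 186) = 1/586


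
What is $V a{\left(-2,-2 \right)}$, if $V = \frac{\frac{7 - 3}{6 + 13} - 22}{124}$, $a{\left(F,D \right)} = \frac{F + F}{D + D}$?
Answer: $- \frac{207}{1178} \approx -0.17572$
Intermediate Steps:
$a{\left(F,D \right)} = \frac{F}{D}$ ($a{\left(F,D \right)} = \frac{2 F}{2 D} = 2 F \frac{1}{2 D} = \frac{F}{D}$)
$V = - \frac{207}{1178}$ ($V = \left(\frac{4}{19} - 22\right) \frac{1}{124} = \left(- \frac{414}{19}\right) \frac{1}{124} = - \frac{207}{1178} \approx -0.17572$)
$V a{\left(-2,-2 \right)} = - \frac{207 \left(- \frac{2}{-2}\right)}{1178} = - \frac{207 \left(\left(-2\right) \left(- \frac{1}{2}\right)\right)}{1178} = \left(- \frac{207}{1178}\right) 1 = - \frac{207}{1178}$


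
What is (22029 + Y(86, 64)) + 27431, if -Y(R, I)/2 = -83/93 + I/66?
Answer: 50597422/1023 ≈ 49460.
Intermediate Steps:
Y(R, I) = 166/93 - I/33 (Y(R, I) = -2*(-83/93 + I/66) = 166/93 - I/33)
(22029 + Y(86, 64)) + 27431 = (22029 + (166/93 - 1/33*64)) + 27431 = (22029 + (166/93 - 64/33)) + 27431 = (22029 - 158/1023) + 27431 = 22535509/1023 + 27431 = 50597422/1023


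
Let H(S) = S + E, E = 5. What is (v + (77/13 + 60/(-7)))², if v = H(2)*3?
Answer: 2788900/8281 ≈ 336.78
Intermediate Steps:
H(S) = 5 + S (H(S) = S + 5 = 5 + S)
v = 21 (v = (5 + 2)*3 = 7*3 = 21)
(v + (77/13 + 60/(-7)))² = (21 + (77/13 + 60/(-7)))² = (21 + (77*(1/13) + 60*(-⅐)))² = (21 + (77/13 - 60/7))² = (21 - 241/91)² = (1670/91)² = 2788900/8281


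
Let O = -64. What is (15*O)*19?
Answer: -18240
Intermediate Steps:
(15*O)*19 = (15*(-64))*19 = -960*19 = -18240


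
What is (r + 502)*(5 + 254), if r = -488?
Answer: 3626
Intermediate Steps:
(r + 502)*(5 + 254) = (-488 + 502)*(5 + 254) = 14*259 = 3626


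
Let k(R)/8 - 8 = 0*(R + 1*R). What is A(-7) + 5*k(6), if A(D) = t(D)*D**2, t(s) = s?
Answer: -23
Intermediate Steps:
A(D) = D**3 (A(D) = D*D**2 = D**3)
k(R) = 64 (k(R) = 64 + 8*(0*(R + 1*R)) = 64 + 8*(0*(R + R)) = 64 + 8*(0*(2*R)) = 64 + 8*0 = 64 + 0 = 64)
A(-7) + 5*k(6) = (-7)**3 + 5*64 = -343 + 320 = -23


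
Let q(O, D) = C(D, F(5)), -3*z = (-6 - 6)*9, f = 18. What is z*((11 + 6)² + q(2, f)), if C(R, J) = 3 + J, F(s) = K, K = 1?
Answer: 10548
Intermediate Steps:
z = 36 (z = -(-6 - 6)*9/3 = -(-4)*9 = -⅓*(-108) = 36)
F(s) = 1
q(O, D) = 4 (q(O, D) = 3 + 1 = 4)
z*((11 + 6)² + q(2, f)) = 36*((11 + 6)² + 4) = 36*(17² + 4) = 36*(289 + 4) = 36*293 = 10548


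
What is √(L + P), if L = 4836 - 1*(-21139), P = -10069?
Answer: √15906 ≈ 126.12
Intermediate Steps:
L = 25975 (L = 4836 + 21139 = 25975)
√(L + P) = √(25975 - 10069) = √15906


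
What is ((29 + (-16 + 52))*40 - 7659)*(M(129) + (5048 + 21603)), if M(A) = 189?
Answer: -135783560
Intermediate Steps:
((29 + (-16 + 52))*40 - 7659)*(M(129) + (5048 + 21603)) = ((29 + (-16 + 52))*40 - 7659)*(189 + (5048 + 21603)) = ((29 + 36)*40 - 7659)*(189 + 26651) = (65*40 - 7659)*26840 = (2600 - 7659)*26840 = -5059*26840 = -135783560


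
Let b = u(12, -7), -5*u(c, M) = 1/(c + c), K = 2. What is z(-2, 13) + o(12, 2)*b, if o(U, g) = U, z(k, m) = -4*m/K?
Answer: -261/10 ≈ -26.100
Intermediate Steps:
u(c, M) = -1/(10*c) (u(c, M) = -1/(5*(c + c)) = -1/(2*c)/5 = -1/(10*c))
z(k, m) = -2*m (z(k, m) = -4*m/2 = -2*m)
b = -1/120 (b = -⅒/12 = -⅒*1/12 = -1/120 ≈ -0.0083333)
z(-2, 13) + o(12, 2)*b = -2*13 + 12*(-1/120) = -26 - ⅒ = -261/10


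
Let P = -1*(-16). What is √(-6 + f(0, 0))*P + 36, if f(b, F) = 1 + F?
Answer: 36 + 16*I*√5 ≈ 36.0 + 35.777*I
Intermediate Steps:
P = 16
√(-6 + f(0, 0))*P + 36 = √(-6 + (1 + 0))*16 + 36 = √(-6 + 1)*16 + 36 = √(-5)*16 + 36 = (I*√5)*16 + 36 = 16*I*√5 + 36 = 36 + 16*I*√5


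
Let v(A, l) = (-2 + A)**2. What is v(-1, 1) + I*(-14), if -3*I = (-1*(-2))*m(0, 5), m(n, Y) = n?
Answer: 9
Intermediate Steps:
I = 0 (I = -(-1*(-2))*0/3 = -2*0/3 = -1/3*0 = 0)
v(-1, 1) + I*(-14) = (-2 - 1)**2 + 0*(-14) = (-3)**2 + 0 = 9 + 0 = 9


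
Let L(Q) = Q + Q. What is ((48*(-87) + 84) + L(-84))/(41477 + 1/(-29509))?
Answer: -31427085/305986198 ≈ -0.10271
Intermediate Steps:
L(Q) = 2*Q
((48*(-87) + 84) + L(-84))/(41477 + 1/(-29509)) = ((48*(-87) + 84) + 2*(-84))/(41477 + 1/(-29509)) = ((-4176 + 84) - 168)/(41477 - 1/29509) = (-4092 - 168)/(1223944792/29509) = -4260*29509/1223944792 = -31427085/305986198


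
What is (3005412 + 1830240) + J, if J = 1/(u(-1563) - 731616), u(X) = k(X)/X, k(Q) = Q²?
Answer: 3545398497707/733179 ≈ 4.8356e+6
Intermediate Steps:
u(X) = X (u(X) = X²/X = X)
J = -1/733179 (J = 1/(-1563 - 731616) = 1/(-733179) = -1/733179 ≈ -1.3639e-6)
(3005412 + 1830240) + J = (3005412 + 1830240) - 1/733179 = 4835652 - 1/733179 = 3545398497707/733179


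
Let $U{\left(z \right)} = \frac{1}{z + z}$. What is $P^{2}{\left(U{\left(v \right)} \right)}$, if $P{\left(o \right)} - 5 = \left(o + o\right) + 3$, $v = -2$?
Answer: $\frac{225}{4} \approx 56.25$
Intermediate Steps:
$U{\left(z \right)} = \frac{1}{2 z}$
$P{\left(o \right)} = 8 + 2 o$ ($P{\left(o \right)} = 5 + \left(\left(o + o\right) + 3\right) = 5 + \left(2 o + 3\right) = 5 + \left(3 + 2 o\right) = 8 + 2 o$)
$P^{2}{\left(U{\left(v \right)} \right)} = \left(8 + 2 \frac{1}{2 \left(-2\right)}\right)^{2} = \left(8 + 2 \cdot \frac{1}{2} \left(- \frac{1}{2}\right)\right)^{2} = \left(8 + 2 \left(- \frac{1}{4}\right)\right)^{2} = \left(8 - \frac{1}{2}\right)^{2} = \left(\frac{15}{2}\right)^{2} = \frac{225}{4}$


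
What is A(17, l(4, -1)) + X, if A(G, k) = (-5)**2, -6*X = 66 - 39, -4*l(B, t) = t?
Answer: 41/2 ≈ 20.500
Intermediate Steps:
l(B, t) = -t/4
X = -9/2 (X = -(66 - 39)/6 = -1/6*27 = -9/2 ≈ -4.5000)
A(G, k) = 25
A(17, l(4, -1)) + X = 25 - 9/2 = 41/2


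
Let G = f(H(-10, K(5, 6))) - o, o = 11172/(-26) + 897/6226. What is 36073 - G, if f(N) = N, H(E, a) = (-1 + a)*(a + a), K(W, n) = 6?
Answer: 2880053419/80938 ≈ 35583.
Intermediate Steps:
H(E, a) = 2*a*(-1 + a) (H(E, a) = (-1 + a)*(2*a) = 2*a*(-1 + a))
o = -34766775/80938 (o = 11172*(-1/26) + 897*(1/6226) = -5586/13 + 897/6226 = -34766775/80938 ≈ -429.55)
G = 39623055/80938 (G = 2*6*(-1 + 6) - 1*(-34766775/80938) = 2*6*5 + 34766775/80938 = 60 + 34766775/80938 = 39623055/80938 ≈ 489.55)
36073 - G = 36073 - 1*39623055/80938 = 36073 - 39623055/80938 = 2880053419/80938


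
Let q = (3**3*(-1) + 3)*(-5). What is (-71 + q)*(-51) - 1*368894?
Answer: -371393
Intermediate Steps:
q = 120 (q = (27*(-1) + 3)*(-5) = (-27 + 3)*(-5) = -24*(-5) = 120)
(-71 + q)*(-51) - 1*368894 = (-71 + 120)*(-51) - 1*368894 = 49*(-51) - 368894 = -2499 - 368894 = -371393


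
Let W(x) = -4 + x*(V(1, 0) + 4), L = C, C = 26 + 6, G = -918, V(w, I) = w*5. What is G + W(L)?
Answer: -634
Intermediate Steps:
V(w, I) = 5*w
C = 32
L = 32
W(x) = -4 + 9*x (W(x) = -4 + x*(5*1 + 4) = -4 + x*(5 + 4) = -4 + x*9 = -4 + 9*x)
G + W(L) = -918 + (-4 + 9*32) = -918 + (-4 + 288) = -918 + 284 = -634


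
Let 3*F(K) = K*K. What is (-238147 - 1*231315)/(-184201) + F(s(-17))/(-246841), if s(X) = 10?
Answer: 347628988526/136405077123 ≈ 2.5485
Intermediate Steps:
F(K) = K**2/3 (F(K) = (K*K)/3 = K**2/3)
(-238147 - 1*231315)/(-184201) + F(s(-17))/(-246841) = (-238147 - 1*231315)/(-184201) + ((1/3)*10**2)/(-246841) = (-238147 - 231315)*(-1/184201) + ((1/3)*100)*(-1/246841) = -469462*(-1/184201) + (100/3)*(-1/246841) = 469462/184201 - 100/740523 = 347628988526/136405077123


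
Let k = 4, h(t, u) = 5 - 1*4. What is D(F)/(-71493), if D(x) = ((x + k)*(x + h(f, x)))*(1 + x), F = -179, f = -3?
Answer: 5544700/71493 ≈ 77.556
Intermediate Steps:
h(t, u) = 1 (h(t, u) = 5 - 4 = 1)
D(x) = (1 + x)²*(4 + x) (D(x) = ((x + 4)*(x + 1))*(1 + x) = ((4 + x)*(1 + x))*(1 + x) = ((1 + x)*(4 + x))*(1 + x) = (1 + x)²*(4 + x))
D(F)/(-71493) = (4 + (-179)³ + 6*(-179)² + 9*(-179))/(-71493) = (4 - 5735339 + 6*32041 - 1611)*(-1/71493) = (4 - 5735339 + 192246 - 1611)*(-1/71493) = -5544700*(-1/71493) = 5544700/71493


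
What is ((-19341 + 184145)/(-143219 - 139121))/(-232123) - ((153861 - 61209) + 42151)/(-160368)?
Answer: 2208673144061833/2627533772719440 ≈ 0.84059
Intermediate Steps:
((-19341 + 184145)/(-143219 - 139121))/(-232123) - ((153861 - 61209) + 42151)/(-160368) = (164804/(-282340))*(-1/232123) - (92652 + 42151)*(-1/160368) = (164804*(-1/282340))*(-1/232123) - 1*134803*(-1/160368) = -41201/70585*(-1/232123) - 134803*(-1/160368) = 41201/16384401955 + 134803/160368 = 2208673144061833/2627533772719440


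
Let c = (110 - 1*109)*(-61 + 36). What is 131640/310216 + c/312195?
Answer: 1027239860/2421197103 ≈ 0.42427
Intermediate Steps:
c = -25 (c = (110 - 109)*(-25) = 1*(-25) = -25)
131640/310216 + c/312195 = 131640/310216 - 25/312195 = 131640*(1/310216) - 25*1/312195 = 16455/38777 - 5/62439 = 1027239860/2421197103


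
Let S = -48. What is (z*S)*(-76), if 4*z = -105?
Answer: -95760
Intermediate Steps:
z = -105/4 (z = (1/4)*(-105) = -105/4 ≈ -26.250)
(z*S)*(-76) = -105/4*(-48)*(-76) = 1260*(-76) = -95760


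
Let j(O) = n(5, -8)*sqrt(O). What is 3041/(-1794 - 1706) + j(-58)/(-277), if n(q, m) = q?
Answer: -3041/3500 - 5*I*sqrt(58)/277 ≈ -0.86886 - 0.13747*I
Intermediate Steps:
j(O) = 5*sqrt(O)
3041/(-1794 - 1706) + j(-58)/(-277) = 3041/(-1794 - 1706) + (5*sqrt(-58))/(-277) = 3041/(-3500) + (5*(I*sqrt(58)))*(-1/277) = 3041*(-1/3500) + (5*I*sqrt(58))*(-1/277) = -3041/3500 - 5*I*sqrt(58)/277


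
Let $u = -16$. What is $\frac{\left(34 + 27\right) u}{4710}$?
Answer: $- \frac{488}{2355} \approx -0.20722$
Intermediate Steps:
$\frac{\left(34 + 27\right) u}{4710} = \frac{\left(34 + 27\right) \left(-16\right)}{4710} = 61 \left(-16\right) \frac{1}{4710} = \left(-976\right) \frac{1}{4710} = - \frac{488}{2355}$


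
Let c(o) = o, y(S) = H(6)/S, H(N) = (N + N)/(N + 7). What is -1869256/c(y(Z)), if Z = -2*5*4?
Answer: 243003280/3 ≈ 8.1001e+7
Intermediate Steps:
H(N) = 2*N/(7 + N) (H(N) = (2*N)/(7 + N) = 2*N/(7 + N))
Z = -40 (Z = -10*4 = -40)
y(S) = 12/(13*S) (y(S) = (2*6/(7 + 6))/S = (2*6/13)/S = (2*6*(1/13))/S = 12/(13*S))
-1869256/c(y(Z)) = -1869256/((12/13)/(-40)) = -1869256/((12/13)*(-1/40)) = -1869256/(-3/130) = -1869256*(-130/3) = 243003280/3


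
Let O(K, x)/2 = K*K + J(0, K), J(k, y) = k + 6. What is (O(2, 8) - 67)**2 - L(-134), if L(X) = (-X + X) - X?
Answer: 2075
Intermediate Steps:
J(k, y) = 6 + k
O(K, x) = 12 + 2*K**2 (O(K, x) = 2*(K*K + (6 + 0)) = 2*(K**2 + 6) = 2*(6 + K**2) = 12 + 2*K**2)
L(X) = -X (L(X) = 0 - X = -X)
(O(2, 8) - 67)**2 - L(-134) = ((12 + 2*2**2) - 67)**2 - (-1)*(-134) = ((12 + 2*4) - 67)**2 - 1*134 = ((12 + 8) - 67)**2 - 134 = (20 - 67)**2 - 134 = (-47)**2 - 134 = 2209 - 134 = 2075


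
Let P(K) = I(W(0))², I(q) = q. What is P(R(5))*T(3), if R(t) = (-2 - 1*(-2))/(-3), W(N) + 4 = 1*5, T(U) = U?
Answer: 3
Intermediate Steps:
W(N) = 1 (W(N) = -4 + 1*5 = -4 + 5 = 1)
R(t) = 0 (R(t) = (-2 + 2)*(-⅓) = 0*(-⅓) = 0)
P(K) = 1 (P(K) = 1² = 1)
P(R(5))*T(3) = 1*3 = 3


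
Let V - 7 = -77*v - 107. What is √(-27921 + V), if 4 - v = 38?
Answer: I*√25403 ≈ 159.38*I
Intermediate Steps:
v = -34 (v = 4 - 1*38 = 4 - 38 = -34)
V = 2518 (V = 7 + (-77*(-34) - 107) = 7 + (2618 - 107) = 7 + 2511 = 2518)
√(-27921 + V) = √(-27921 + 2518) = √(-25403) = I*√25403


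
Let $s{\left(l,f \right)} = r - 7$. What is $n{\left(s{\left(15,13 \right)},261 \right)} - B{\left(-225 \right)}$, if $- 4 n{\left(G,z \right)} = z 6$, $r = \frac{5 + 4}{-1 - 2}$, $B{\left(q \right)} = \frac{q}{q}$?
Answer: $- \frac{785}{2} \approx -392.5$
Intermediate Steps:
$B{\left(q \right)} = 1$
$r = -3$ ($r = \frac{9}{-3} = 9 \left(- \frac{1}{3}\right) = -3$)
$s{\left(l,f \right)} = -10$ ($s{\left(l,f \right)} = -3 - 7 = -10$)
$n{\left(G,z \right)} = - \frac{3 z}{2}$ ($n{\left(G,z \right)} = - \frac{z 6}{4} = - \frac{6 z}{4} = - \frac{3 z}{2}$)
$n{\left(s{\left(15,13 \right)},261 \right)} - B{\left(-225 \right)} = \left(- \frac{3}{2}\right) 261 - 1 = - \frac{783}{2} - 1 = - \frac{785}{2}$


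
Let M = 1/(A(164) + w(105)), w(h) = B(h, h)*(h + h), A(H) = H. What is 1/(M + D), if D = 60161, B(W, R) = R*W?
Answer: 2315414/139297621655 ≈ 1.6622e-5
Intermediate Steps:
w(h) = 2*h**3 (w(h) = (h*h)*(h + h) = h**2*(2*h) = 2*h**3)
M = 1/2315414 (M = 1/(164 + 2*105**3) = 1/(164 + 2*1157625) = 1/(164 + 2315250) = 1/2315414 ≈ 4.3189e-7)
1/(M + D) = 1/(1/2315414 + 60161) = 1/(139297621655/2315414) = 2315414/139297621655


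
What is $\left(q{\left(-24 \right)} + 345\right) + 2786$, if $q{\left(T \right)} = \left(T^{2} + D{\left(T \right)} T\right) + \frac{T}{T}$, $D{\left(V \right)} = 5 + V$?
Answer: $4164$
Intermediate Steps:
$q{\left(T \right)} = 1 + T^{2} + T \left(5 + T\right)$ ($q{\left(T \right)} = \left(T^{2} + \left(5 + T\right) T\right) + \frac{T}{T} = \left(T^{2} + T \left(5 + T\right)\right) + 1 = 1 + T^{2} + T \left(5 + T\right)$)
$\left(q{\left(-24 \right)} + 345\right) + 2786 = \left(\left(1 + \left(-24\right)^{2} - 24 \left(5 - 24\right)\right) + 345\right) + 2786 = \left(\left(1 + 576 - -456\right) + 345\right) + 2786 = \left(\left(1 + 576 + 456\right) + 345\right) + 2786 = \left(1033 + 345\right) + 2786 = 1378 + 2786 = 4164$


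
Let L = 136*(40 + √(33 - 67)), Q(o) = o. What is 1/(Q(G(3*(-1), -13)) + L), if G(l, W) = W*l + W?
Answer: 2733/15253010 - 34*I*√34/7626505 ≈ 0.00017918 - 2.5995e-5*I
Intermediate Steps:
G(l, W) = W + W*l
L = 5440 + 136*I*√34 (L = 136*(40 + √(-34)) = 136*(40 + I*√34) = 5440 + 136*I*√34 ≈ 5440.0 + 793.01*I)
1/(Q(G(3*(-1), -13)) + L) = 1/(-13*(1 + 3*(-1)) + (5440 + 136*I*√34)) = 1/(-13*(1 - 3) + (5440 + 136*I*√34)) = 1/(-13*(-2) + (5440 + 136*I*√34)) = 1/(26 + (5440 + 136*I*√34)) = 1/(5466 + 136*I*√34)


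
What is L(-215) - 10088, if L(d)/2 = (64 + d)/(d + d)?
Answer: -2168769/215 ≈ -10087.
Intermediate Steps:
L(d) = (64 + d)/d (L(d) = 2*((64 + d)/(d + d)) = 2*((64 + d)/((2*d))) = 2*((64 + d)*(1/(2*d))) = 2*((64 + d)/(2*d)) = (64 + d)/d)
L(-215) - 10088 = (64 - 215)/(-215) - 10088 = -1/215*(-151) - 10088 = 151/215 - 10088 = -2168769/215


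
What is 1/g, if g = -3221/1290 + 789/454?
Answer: -146415/111131 ≈ -1.3175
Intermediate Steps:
g = -111131/146415 (g = -3221*1/1290 + 789*(1/454) = -3221/1290 + 789/454 = -111131/146415 ≈ -0.75901)
1/g = 1/(-111131/146415) = -146415/111131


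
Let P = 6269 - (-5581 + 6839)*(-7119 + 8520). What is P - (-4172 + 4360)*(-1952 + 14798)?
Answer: -4171237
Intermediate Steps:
P = -1756189 (P = 6269 - 1258*1401 = 6269 - 1*1762458 = 6269 - 1762458 = -1756189)
P - (-4172 + 4360)*(-1952 + 14798) = -1756189 - (-4172 + 4360)*(-1952 + 14798) = -1756189 - 188*12846 = -1756189 - 1*2415048 = -1756189 - 2415048 = -4171237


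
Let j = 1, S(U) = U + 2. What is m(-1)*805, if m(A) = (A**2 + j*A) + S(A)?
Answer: 805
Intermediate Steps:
S(U) = 2 + U
m(A) = 2 + A**2 + 2*A (m(A) = (A**2 + 1*A) + (2 + A) = (A**2 + A) + (2 + A) = (A + A**2) + (2 + A) = 2 + A**2 + 2*A)
m(-1)*805 = (2 + (-1)**2 + 2*(-1))*805 = (2 + 1 - 2)*805 = 1*805 = 805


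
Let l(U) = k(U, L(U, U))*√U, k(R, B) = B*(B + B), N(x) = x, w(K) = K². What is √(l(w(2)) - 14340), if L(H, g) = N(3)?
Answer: 4*I*√894 ≈ 119.6*I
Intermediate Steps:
L(H, g) = 3
k(R, B) = 2*B² (k(R, B) = B*(2*B) = 2*B²)
l(U) = 18*√U (l(U) = (2*3²)*√U = (2*9)*√U = 18*√U)
√(l(w(2)) - 14340) = √(18*√(2²) - 14340) = √(18*√4 - 14340) = √(18*2 - 14340) = √(36 - 14340) = √(-14304) = 4*I*√894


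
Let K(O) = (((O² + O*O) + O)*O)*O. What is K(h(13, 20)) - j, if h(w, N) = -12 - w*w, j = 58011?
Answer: 2140578490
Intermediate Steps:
h(w, N) = -12 - w²
K(O) = O²*(O + 2*O²) (K(O) = (((O² + O²) + O)*O)*O = ((2*O² + O)*O)*O = ((O + 2*O²)*O)*O = (O*(O + 2*O²))*O = O²*(O + 2*O²))
K(h(13, 20)) - j = (-12 - 1*13²)³*(1 + 2*(-12 - 1*13²)) - 1*58011 = (-12 - 1*169)³*(1 + 2*(-12 - 1*169)) - 58011 = (-12 - 169)³*(1 + 2*(-12 - 169)) - 58011 = (-181)³*(1 + 2*(-181)) - 58011 = -5929741*(1 - 362) - 58011 = -5929741*(-361) - 58011 = 2140636501 - 58011 = 2140578490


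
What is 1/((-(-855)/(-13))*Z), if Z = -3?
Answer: 13/2565 ≈ 0.0050682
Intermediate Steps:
1/((-(-855)/(-13))*Z) = 1/(-(-855)/(-13)*(-3)) = 1/(-(-855)*(-1)/13*(-3)) = 1/(-45*19/13*(-3)) = 1/(-855/13*(-3)) = 1/(2565/13) = 13/2565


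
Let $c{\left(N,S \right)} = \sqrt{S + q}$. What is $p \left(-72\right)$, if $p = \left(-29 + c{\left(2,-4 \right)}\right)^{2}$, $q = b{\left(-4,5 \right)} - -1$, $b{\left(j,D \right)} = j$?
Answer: $-60048 + 4176 i \sqrt{7} \approx -60048.0 + 11049.0 i$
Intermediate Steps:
$q = -3$ ($q = -4 - -1 = -4 + 1 = -3$)
$c{\left(N,S \right)} = \sqrt{-3 + S}$ ($c{\left(N,S \right)} = \sqrt{S - 3} = \sqrt{-3 + S}$)
$p = \left(-29 + i \sqrt{7}\right)^{2}$ ($p = \left(-29 + \sqrt{-3 - 4}\right)^{2} = \left(-29 + \sqrt{-7}\right)^{2} = \left(-29 + i \sqrt{7}\right)^{2} \approx 834.0 - 153.45 i$)
$p \left(-72\right) = \left(29 - i \sqrt{7}\right)^{2} \left(-72\right) = - 72 \left(29 - i \sqrt{7}\right)^{2}$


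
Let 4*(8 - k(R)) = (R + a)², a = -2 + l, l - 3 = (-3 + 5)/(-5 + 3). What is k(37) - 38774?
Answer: -156433/4 ≈ -39108.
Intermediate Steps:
l = 2 (l = 3 + (-3 + 5)/(-5 + 3) = 3 + 2/(-2) = 3 + 2*(-½) = 3 - 1 = 2)
a = 0 (a = -2 + 2 = 0)
k(R) = 8 - R²/4 (k(R) = 8 - (R + 0)²/4 = 8 - R²/4)
k(37) - 38774 = (8 - ¼*37²) - 38774 = (8 - ¼*1369) - 38774 = (8 - 1369/4) - 38774 = -1337/4 - 38774 = -156433/4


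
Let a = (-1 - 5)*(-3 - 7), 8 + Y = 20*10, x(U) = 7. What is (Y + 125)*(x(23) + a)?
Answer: 21239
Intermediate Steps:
Y = 192 (Y = -8 + 20*10 = -8 + 200 = 192)
a = 60 (a = -6*(-10) = 60)
(Y + 125)*(x(23) + a) = (192 + 125)*(7 + 60) = 317*67 = 21239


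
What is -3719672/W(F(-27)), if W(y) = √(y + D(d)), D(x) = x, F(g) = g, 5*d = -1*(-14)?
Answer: 338152*I*√5 ≈ 7.5613e+5*I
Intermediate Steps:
d = 14/5 (d = (-1*(-14))/5 = (⅕)*14 = 14/5 ≈ 2.8000)
W(y) = √(14/5 + y) (W(y) = √(y + 14/5) = √(14/5 + y))
-3719672/W(F(-27)) = -3719672*5/√(70 + 25*(-27)) = -3719672*5/√(70 - 675) = -3719672*(-I*√5/11) = -(-338152)*I*√5 = 338152*I*√5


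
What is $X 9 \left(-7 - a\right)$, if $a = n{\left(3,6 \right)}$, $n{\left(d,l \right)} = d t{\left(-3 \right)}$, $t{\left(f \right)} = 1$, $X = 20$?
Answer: $-1800$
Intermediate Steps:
$n{\left(d,l \right)} = d$ ($n{\left(d,l \right)} = d 1 = d$)
$a = 3$
$X 9 \left(-7 - a\right) = 20 \cdot 9 \left(-7 - 3\right) = 180 \left(-7 - 3\right) = 180 \left(-10\right) = -1800$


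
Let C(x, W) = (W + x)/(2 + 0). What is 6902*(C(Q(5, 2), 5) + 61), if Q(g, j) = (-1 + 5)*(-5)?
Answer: 369257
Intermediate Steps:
Q(g, j) = -20 (Q(g, j) = 4*(-5) = -20)
C(x, W) = W/2 + x/2 (C(x, W) = (W + x)/2 = (W + x)*(½) = W/2 + x/2)
6902*(C(Q(5, 2), 5) + 61) = 6902*(((½)*5 + (½)*(-20)) + 61) = 6902*((5/2 - 10) + 61) = 6902*(-15/2 + 61) = 6902*(107/2) = 369257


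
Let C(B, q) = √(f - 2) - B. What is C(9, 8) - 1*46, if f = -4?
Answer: -55 + I*√6 ≈ -55.0 + 2.4495*I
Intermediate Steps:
C(B, q) = -B + I*√6 (C(B, q) = √(-4 - 2) - B = √(-6) - B = I*√6 - B = -B + I*√6)
C(9, 8) - 1*46 = (-1*9 + I*√6) - 1*46 = (-9 + I*√6) - 46 = -55 + I*√6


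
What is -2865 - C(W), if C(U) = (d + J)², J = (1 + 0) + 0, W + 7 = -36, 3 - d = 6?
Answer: -2869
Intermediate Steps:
d = -3 (d = 3 - 1*6 = 3 - 6 = -3)
W = -43 (W = -7 - 36 = -43)
J = 1 (J = 1 + 0 = 1)
C(U) = 4 (C(U) = (-3 + 1)² = (-2)² = 4)
-2865 - C(W) = -2865 - 1*4 = -2865 - 4 = -2869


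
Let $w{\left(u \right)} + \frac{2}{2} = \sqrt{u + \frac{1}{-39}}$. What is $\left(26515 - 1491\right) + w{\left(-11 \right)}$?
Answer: $25023 + \frac{i \sqrt{16770}}{39} \approx 25023.0 + 3.3205 i$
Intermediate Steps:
$w{\left(u \right)} = -1 + \sqrt{- \frac{1}{39} + u}$ ($w{\left(u \right)} = -1 + \sqrt{u + \frac{1}{-39}} = -1 + \sqrt{u - \frac{1}{39}} = -1 + \sqrt{- \frac{1}{39} + u}$)
$\left(26515 - 1491\right) + w{\left(-11 \right)} = \left(26515 - 1491\right) - \left(1 - \frac{\sqrt{-39 + 1521 \left(-11\right)}}{39}\right) = 25024 - \left(1 - \frac{\sqrt{-39 - 16731}}{39}\right) = 25024 - \left(1 - \frac{\sqrt{-16770}}{39}\right) = 25024 - \left(1 - \frac{i \sqrt{16770}}{39}\right) = 25023 + \frac{i \sqrt{16770}}{39}$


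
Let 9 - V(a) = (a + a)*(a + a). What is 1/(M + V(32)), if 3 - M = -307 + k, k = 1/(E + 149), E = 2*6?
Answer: -161/608098 ≈ -0.00026476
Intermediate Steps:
E = 12
k = 1/161 (k = 1/(12 + 149) = 1/161 ≈ 0.0062112)
V(a) = 9 - 4*a² (V(a) = 9 - (a + a)*(a + a) = 9 - 2*a*2*a = 9 - 4*a²)
M = 49909/161 (M = 3 - (-307 + 1/161) = 3 - 1*(-49426/161) = 3 + 49426/161 = 49909/161 ≈ 309.99)
1/(M + V(32)) = 1/(49909/161 + (9 - 4*32²)) = 1/(49909/161 + (9 - 4*1024)) = 1/(49909/161 + (9 - 4096)) = 1/(49909/161 - 4087) = 1/(-608098/161) = -161/608098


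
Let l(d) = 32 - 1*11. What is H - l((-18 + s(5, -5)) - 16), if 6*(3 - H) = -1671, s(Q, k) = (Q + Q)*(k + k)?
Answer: 521/2 ≈ 260.50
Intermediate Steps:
s(Q, k) = 4*Q*k (s(Q, k) = (2*Q)*(2*k) = 4*Q*k)
l(d) = 21 (l(d) = 32 - 11 = 21)
H = 563/2 (H = 3 - 1/6*(-1671) = 3 + 557/2 = 563/2 ≈ 281.50)
H - l((-18 + s(5, -5)) - 16) = 563/2 - 1*21 = 563/2 - 21 = 521/2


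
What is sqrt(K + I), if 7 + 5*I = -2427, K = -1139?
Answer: I*sqrt(40645)/5 ≈ 40.321*I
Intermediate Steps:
I = -2434/5 (I = -7/5 + (1/5)*(-2427) = -7/5 - 2427/5 = -2434/5 ≈ -486.80)
sqrt(K + I) = sqrt(-1139 - 2434/5) = sqrt(-8129/5) = I*sqrt(40645)/5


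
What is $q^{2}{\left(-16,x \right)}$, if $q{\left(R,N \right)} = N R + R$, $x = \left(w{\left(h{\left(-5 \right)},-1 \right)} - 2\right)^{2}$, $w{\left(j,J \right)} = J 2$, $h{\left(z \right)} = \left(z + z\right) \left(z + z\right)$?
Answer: $73984$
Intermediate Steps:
$h{\left(z \right)} = 4 z^{2}$ ($h{\left(z \right)} = 2 z 2 z = 4 z^{2}$)
$w{\left(j,J \right)} = 2 J$
$x = 16$ ($x = \left(2 \left(-1\right) - 2\right)^{2} = \left(-2 - 2\right)^{2} = \left(-4\right)^{2} = 16$)
$q{\left(R,N \right)} = R + N R$
$q^{2}{\left(-16,x \right)} = \left(- 16 \left(1 + 16\right)\right)^{2} = \left(\left(-16\right) 17\right)^{2} = \left(-272\right)^{2} = 73984$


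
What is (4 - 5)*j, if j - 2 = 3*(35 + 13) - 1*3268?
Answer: 3122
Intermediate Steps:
j = -3122 (j = 2 + (3*(35 + 13) - 1*3268) = 2 + (3*48 - 3268) = 2 + (144 - 3268) = 2 - 3124 = -3122)
(4 - 5)*j = (4 - 5)*(-3122) = -1*(-3122) = 3122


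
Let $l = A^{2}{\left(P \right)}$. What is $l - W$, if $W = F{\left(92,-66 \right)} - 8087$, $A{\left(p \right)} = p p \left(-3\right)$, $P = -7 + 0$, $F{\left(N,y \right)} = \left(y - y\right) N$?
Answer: $29696$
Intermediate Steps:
$F{\left(N,y \right)} = 0$ ($F{\left(N,y \right)} = 0 N = 0$)
$P = -7$
$A{\left(p \right)} = - 3 p^{2}$ ($A{\left(p \right)} = p^{2} \left(-3\right) = - 3 p^{2}$)
$l = 21609$ ($l = \left(- 3 \left(-7\right)^{2}\right)^{2} = \left(\left(-3\right) 49\right)^{2} = \left(-147\right)^{2} = 21609$)
$W = -8087$ ($W = 0 - 8087 = -8087$)
$l - W = 21609 - -8087 = 21609 + 8087 = 29696$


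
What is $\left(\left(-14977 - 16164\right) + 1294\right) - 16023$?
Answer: $-45870$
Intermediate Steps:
$\left(\left(-14977 - 16164\right) + 1294\right) - 16023 = \left(-31141 + 1294\right) - 16023 = -29847 - 16023 = -45870$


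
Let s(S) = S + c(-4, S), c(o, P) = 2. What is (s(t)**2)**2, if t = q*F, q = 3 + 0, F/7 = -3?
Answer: 13845841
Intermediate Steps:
F = -21 (F = 7*(-3) = -21)
q = 3
t = -63 (t = 3*(-21) = -63)
s(S) = 2 + S (s(S) = S + 2 = 2 + S)
(s(t)**2)**2 = ((2 - 63)**2)**2 = ((-61)**2)**2 = 3721**2 = 13845841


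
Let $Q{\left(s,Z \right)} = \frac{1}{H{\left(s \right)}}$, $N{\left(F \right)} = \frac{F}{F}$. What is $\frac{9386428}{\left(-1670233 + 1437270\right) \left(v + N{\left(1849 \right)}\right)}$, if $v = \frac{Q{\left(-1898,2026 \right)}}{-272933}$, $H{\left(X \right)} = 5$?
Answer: $- \frac{3202332441655}{79479054858} \approx -40.292$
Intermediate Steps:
$N{\left(F \right)} = 1$
$Q{\left(s,Z \right)} = \frac{1}{5}$
$v = - \frac{1}{1364665}$ ($v = \frac{1}{5 \left(-272933\right)} = \frac{1}{5} \left(- \frac{1}{272933}\right) = - \frac{1}{1364665} \approx -7.3278 \cdot 10^{-7}$)
$\frac{9386428}{\left(-1670233 + 1437270\right) \left(v + N{\left(1849 \right)}\right)} = \frac{9386428}{\left(-1670233 + 1437270\right) \left(- \frac{1}{1364665} + 1\right)} = \frac{9386428}{\left(-232963\right) \frac{1364664}{1364665}} = \frac{9386428}{- \frac{317916219432}{1364665}} = 9386428 \left(- \frac{1364665}{317916219432}\right) = - \frac{3202332441655}{79479054858}$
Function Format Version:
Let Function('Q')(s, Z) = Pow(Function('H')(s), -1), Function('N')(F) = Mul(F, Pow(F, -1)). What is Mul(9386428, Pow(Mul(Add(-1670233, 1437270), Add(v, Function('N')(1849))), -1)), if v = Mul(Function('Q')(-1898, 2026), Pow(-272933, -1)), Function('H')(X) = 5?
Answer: Rational(-3202332441655, 79479054858) ≈ -40.292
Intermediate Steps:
Function('N')(F) = 1
Function('Q')(s, Z) = Rational(1, 5) (Function('Q')(s, Z) = Pow(5, -1) = Rational(1, 5))
v = Rational(-1, 1364665) (v = Mul(Rational(1, 5), Pow(-272933, -1)) = Mul(Rational(1, 5), Rational(-1, 272933)) = Rational(-1, 1364665) ≈ -7.3278e-7)
Mul(9386428, Pow(Mul(Add(-1670233, 1437270), Add(v, Function('N')(1849))), -1)) = Mul(9386428, Pow(Mul(Add(-1670233, 1437270), Add(Rational(-1, 1364665), 1)), -1)) = Mul(9386428, Pow(Mul(-232963, Rational(1364664, 1364665)), -1)) = Mul(9386428, Pow(Rational(-317916219432, 1364665), -1)) = Mul(9386428, Rational(-1364665, 317916219432)) = Rational(-3202332441655, 79479054858)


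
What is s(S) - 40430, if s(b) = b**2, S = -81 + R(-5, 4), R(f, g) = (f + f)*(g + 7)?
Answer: -3949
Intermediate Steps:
R(f, g) = 2*f*(7 + g) (R(f, g) = (2*f)*(7 + g) = 2*f*(7 + g))
S = -191 (S = -81 + 2*(-5)*(7 + 4) = -81 + 2*(-5)*11 = -81 - 110 = -191)
s(S) - 40430 = (-191)**2 - 40430 = 36481 - 40430 = -3949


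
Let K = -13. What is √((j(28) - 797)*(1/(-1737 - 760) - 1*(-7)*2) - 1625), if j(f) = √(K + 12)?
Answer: √(-79700129938 + 87287629*I)/2497 ≈ 0.061912 + 113.06*I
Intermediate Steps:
j(f) = I (j(f) = √(-13 + 12) = √(-1) = I)
√((j(28) - 797)*(1/(-1737 - 760) - 1*(-7)*2) - 1625) = √((I - 797)*(1/(-1737 - 760) - 1*(-7)*2) - 1625) = √((-797 + I)*(1/(-2497) + 7*2) - 1625) = √((-797 + I)*(-1/2497 + 14) - 1625) = √((-797 + I)*(34957/2497) - 1625) = √((-27860729/2497 + 34957*I/2497) - 1625) = √(-31918354/2497 + 34957*I/2497)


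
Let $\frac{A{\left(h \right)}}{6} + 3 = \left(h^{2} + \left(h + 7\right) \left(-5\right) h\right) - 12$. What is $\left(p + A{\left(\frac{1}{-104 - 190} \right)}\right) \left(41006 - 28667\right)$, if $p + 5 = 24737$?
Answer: $\frac{730063541997}{2401} \approx 3.0407 \cdot 10^{8}$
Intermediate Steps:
$p = 24732$ ($p = -5 + 24737 = 24732$)
$A{\left(h \right)} = -90 + 6 h^{2} + 6 h \left(-35 - 5 h\right)$ ($A{\left(h \right)} = -18 + 6 \left(\left(h^{2} + \left(h + 7\right) \left(-5\right) h\right) - 12\right) = -18 + 6 \left(\left(h^{2} + \left(7 + h\right) \left(-5\right) h\right) - 12\right) = -18 + 6 \left(\left(h^{2} + \left(-35 - 5 h\right) h\right) - 12\right) = -18 + 6 \left(\left(h^{2} + h \left(-35 - 5 h\right)\right) - 12\right) = -18 + 6 \left(-12 + h^{2} + h \left(-35 - 5 h\right)\right) = -18 + \left(-72 + 6 h^{2} + 6 h \left(-35 - 5 h\right)\right) = -90 + 6 h^{2} + 6 h \left(-35 - 5 h\right)$)
$\left(p + A{\left(\frac{1}{-104 - 190} \right)}\right) \left(41006 - 28667\right) = \left(24732 - \left(90 + \frac{24}{\left(-104 - 190\right)^{2}} + \frac{210}{-104 - 190}\right)\right) \left(41006 - 28667\right) = \left(24732 - \left(90 - \frac{5}{7} + \frac{2}{7203}\right)\right) 12339 = \left(24732 - \left(\frac{625}{7} + \frac{2}{7203}\right)\right) 12339 = \left(24732 - \frac{643127}{7203}\right) 12339 = \frac{177501469}{7203} \cdot 12339 = \frac{730063541997}{2401}$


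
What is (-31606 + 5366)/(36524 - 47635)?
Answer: 640/271 ≈ 2.3616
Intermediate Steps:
(-31606 + 5366)/(36524 - 47635) = -26240/(-11111) = -26240*(-1/11111) = 640/271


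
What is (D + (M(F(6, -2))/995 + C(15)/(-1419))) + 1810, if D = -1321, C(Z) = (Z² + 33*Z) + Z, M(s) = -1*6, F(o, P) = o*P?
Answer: 229893902/470635 ≈ 488.48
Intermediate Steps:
F(o, P) = P*o
M(s) = -6
C(Z) = Z² + 34*Z
(D + (M(F(6, -2))/995 + C(15)/(-1419))) + 1810 = (-1321 + (-6/995 + (15*(34 + 15))/(-1419))) + 1810 = (-1321 + (-6*1/995 + (15*49)*(-1/1419))) + 1810 = (-1321 + (-6/995 + 735*(-1/1419))) + 1810 = (-1321 + (-6/995 - 245/473)) + 1810 = (-1321 - 246613/470635) + 1810 = -621955448/470635 + 1810 = 229893902/470635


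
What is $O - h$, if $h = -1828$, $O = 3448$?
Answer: $5276$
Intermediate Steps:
$O - h = 3448 - -1828 = 3448 + 1828 = 5276$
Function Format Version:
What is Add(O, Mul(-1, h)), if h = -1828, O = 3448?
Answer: 5276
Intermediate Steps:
Add(O, Mul(-1, h)) = Add(3448, Mul(-1, -1828)) = Add(3448, 1828) = 5276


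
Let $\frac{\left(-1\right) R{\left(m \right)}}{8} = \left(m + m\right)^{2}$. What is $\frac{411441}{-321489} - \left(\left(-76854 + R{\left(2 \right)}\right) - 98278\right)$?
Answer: $\frac{18781250233}{107163} \approx 1.7526 \cdot 10^{5}$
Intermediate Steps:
$R{\left(m \right)} = - 32 m^{2}$ ($R{\left(m \right)} = - 8 \left(m + m\right)^{2} = - 8 \left(2 m\right)^{2} = - 8 \cdot 4 m^{2} = - 32 m^{2}$)
$\frac{411441}{-321489} - \left(\left(-76854 + R{\left(2 \right)}\right) - 98278\right) = \frac{411441}{-321489} - \left(\left(-76854 - 32 \cdot 2^{2}\right) - 98278\right) = 411441 \left(- \frac{1}{321489}\right) - \left(\left(-76854 - 128\right) - 98278\right) = - \frac{137147}{107163} - \left(\left(-76854 - 128\right) - 98278\right) = - \frac{137147}{107163} - \left(-76982 - 98278\right) = - \frac{137147}{107163} - -175260 = - \frac{137147}{107163} + 175260 = \frac{18781250233}{107163}$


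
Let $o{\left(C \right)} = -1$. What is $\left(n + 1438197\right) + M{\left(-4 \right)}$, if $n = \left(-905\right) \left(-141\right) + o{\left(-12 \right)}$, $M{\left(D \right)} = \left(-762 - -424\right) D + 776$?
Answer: $1567929$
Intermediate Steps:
$M{\left(D \right)} = 776 - 338 D$ ($M{\left(D \right)} = \left(-762 + 424\right) D + 776 = - 338 D + 776 = 776 - 338 D$)
$n = 127604$ ($n = \left(-905\right) \left(-141\right) - 1 = 127605 - 1 = 127604$)
$\left(n + 1438197\right) + M{\left(-4 \right)} = \left(127604 + 1438197\right) + \left(776 - -1352\right) = 1565801 + \left(776 + 1352\right) = 1565801 + 2128 = 1567929$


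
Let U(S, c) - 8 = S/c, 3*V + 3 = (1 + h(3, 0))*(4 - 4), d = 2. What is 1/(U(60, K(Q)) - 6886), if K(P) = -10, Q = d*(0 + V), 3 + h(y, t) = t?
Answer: -1/6884 ≈ -0.00014526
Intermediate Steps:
h(y, t) = -3 + t
V = -1 (V = -1 + ((1 + (-3 + 0))*(4 - 4))/3 = -1 + ((1 - 3)*0)/3 = -1 + (-2*0)/3 = -1 + (1/3)*0 = -1 + 0 = -1)
Q = -2 (Q = 2*(0 - 1) = 2*(-1) = -2)
U(S, c) = 8 + S/c
1/(U(60, K(Q)) - 6886) = 1/((8 + 60/(-10)) - 6886) = 1/((8 + 60*(-1/10)) - 6886) = 1/((8 - 6) - 6886) = 1/(2 - 6886) = 1/(-6884) = -1/6884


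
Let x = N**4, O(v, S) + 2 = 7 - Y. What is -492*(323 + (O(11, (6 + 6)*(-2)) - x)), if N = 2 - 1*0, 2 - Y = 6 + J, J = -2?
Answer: -154488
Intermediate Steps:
Y = -2 (Y = 2 - (6 - 2) = 2 - 1*4 = 2 - 4 = -2)
N = 2 (N = 2 + 0 = 2)
O(v, S) = 7 (O(v, S) = -2 + (7 - 1*(-2)) = -2 + (7 + 2) = -2 + 9 = 7)
x = 16 (x = 2**4 = 16)
-492*(323 + (O(11, (6 + 6)*(-2)) - x)) = -492*(323 + (7 - 1*16)) = -492*(323 + (7 - 16)) = -492*(323 - 9) = -492*314 = -154488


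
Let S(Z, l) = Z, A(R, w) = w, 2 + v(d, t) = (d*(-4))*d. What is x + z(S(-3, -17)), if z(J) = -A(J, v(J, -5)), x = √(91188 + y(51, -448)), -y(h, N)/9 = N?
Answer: 38 + 138*√5 ≈ 346.58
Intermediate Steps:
y(h, N) = -9*N
v(d, t) = -2 - 4*d² (v(d, t) = -2 + (d*(-4))*d = -2 + (-4*d)*d = -2 - 4*d²)
x = 138*√5 (x = √(91188 - 9*(-448)) = √(91188 + 4032) = √95220 = 138*√5 ≈ 308.58)
z(J) = 2 + 4*J² (z(J) = -(-2 - 4*J²) = 2 + 4*J²)
x + z(S(-3, -17)) = 138*√5 + (2 + 4*(-3)²) = 138*√5 + (2 + 4*9) = 138*√5 + (2 + 36) = 138*√5 + 38 = 38 + 138*√5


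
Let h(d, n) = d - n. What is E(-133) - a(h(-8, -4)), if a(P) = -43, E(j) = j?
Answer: -90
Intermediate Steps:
E(-133) - a(h(-8, -4)) = -133 - 1*(-43) = -133 + 43 = -90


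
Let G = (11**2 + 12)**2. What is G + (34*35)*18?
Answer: 39109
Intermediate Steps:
G = 17689 (G = (121 + 12)**2 = 133**2 = 17689)
G + (34*35)*18 = 17689 + (34*35)*18 = 17689 + 1190*18 = 17689 + 21420 = 39109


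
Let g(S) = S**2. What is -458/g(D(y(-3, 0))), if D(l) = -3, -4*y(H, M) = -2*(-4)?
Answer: -458/9 ≈ -50.889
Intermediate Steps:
y(H, M) = -2 (y(H, M) = -(-1)*(-4)/2 = -1/4*8 = -2)
-458/g(D(y(-3, 0))) = -458/((-3)**2) = -458/9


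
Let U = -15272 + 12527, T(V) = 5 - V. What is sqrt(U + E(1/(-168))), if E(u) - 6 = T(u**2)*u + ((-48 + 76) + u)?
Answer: I*sqrt(539898815190)/14112 ≈ 52.068*I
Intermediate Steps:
E(u) = 34 + u + u*(5 - u**2) (E(u) = 6 + ((5 - u**2)*u + ((-48 + 76) + u)) = 6 + (u*(5 - u**2) + (28 + u)) = 6 + (28 + u + u*(5 - u**2)) = 34 + u + u*(5 - u**2))
U = -2745
sqrt(U + E(1/(-168))) = sqrt(-2745 + (34 - (1/(-168))**3 + 6/(-168))) = sqrt(-2745 + (34 - (-1/168)**3 + 6*(-1/168))) = sqrt(-2745 + (34 - 1*(-1/4741632) - 1/28)) = sqrt(-2745 + (34 + 1/4741632 - 1/28)) = sqrt(-2745 + 161046145/4741632) = sqrt(-12854733695/4741632) = I*sqrt(539898815190)/14112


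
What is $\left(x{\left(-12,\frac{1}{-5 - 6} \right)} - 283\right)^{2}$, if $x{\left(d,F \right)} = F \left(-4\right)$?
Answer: $\frac{9665881}{121} \approx 79883.0$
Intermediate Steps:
$x{\left(d,F \right)} = - 4 F$
$\left(x{\left(-12,\frac{1}{-5 - 6} \right)} - 283\right)^{2} = \left(- \frac{4}{-5 - 6} - 283\right)^{2} = \left(- \frac{4}{-11} - 283\right)^{2} = \left(\left(-4\right) \left(- \frac{1}{11}\right) - 283\right)^{2} = \left(\frac{4}{11} - 283\right)^{2} = \left(- \frac{3109}{11}\right)^{2} = \frac{9665881}{121}$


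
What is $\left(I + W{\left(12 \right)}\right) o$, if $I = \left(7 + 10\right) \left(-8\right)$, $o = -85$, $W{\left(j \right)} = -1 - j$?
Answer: $12665$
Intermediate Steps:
$I = -136$ ($I = 17 \left(-8\right) = -136$)
$\left(I + W{\left(12 \right)}\right) o = \left(-136 - 13\right) \left(-85\right) = \left(-149\right) \left(-85\right) = 12665$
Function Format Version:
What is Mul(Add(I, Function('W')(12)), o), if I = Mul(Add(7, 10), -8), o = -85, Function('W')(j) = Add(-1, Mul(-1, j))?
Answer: 12665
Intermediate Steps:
I = -136 (I = Mul(17, -8) = -136)
Mul(Add(I, Function('W')(12)), o) = Mul(Add(-136, Add(-1, Mul(-1, 12))), -85) = Mul(Add(-136, Add(-1, -12)), -85) = Mul(Add(-136, -13), -85) = Mul(-149, -85) = 12665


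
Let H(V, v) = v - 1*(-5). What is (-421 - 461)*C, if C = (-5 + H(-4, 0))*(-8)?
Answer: 0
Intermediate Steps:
H(V, v) = 5 + v (H(V, v) = v + 5 = 5 + v)
C = 0 (C = (-5 + (5 + 0))*(-8) = (-5 + 5)*(-8) = 0*(-8) = 0)
(-421 - 461)*C = (-421 - 461)*0 = -882*0 = 0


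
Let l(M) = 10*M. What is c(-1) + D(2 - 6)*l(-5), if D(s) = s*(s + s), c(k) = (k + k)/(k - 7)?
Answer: -6399/4 ≈ -1599.8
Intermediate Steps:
c(k) = 2*k/(-7 + k) (c(k) = (2*k)/(-7 + k) = 2*k/(-7 + k))
D(s) = 2*s² (D(s) = s*(2*s) = 2*s²)
c(-1) + D(2 - 6)*l(-5) = 2*(-1)/(-7 - 1) + (2*(2 - 6)²)*(10*(-5)) = 2*(-1)/(-8) + (2*(-4)²)*(-50) = 2*(-1)*(-⅛) + (2*16)*(-50) = ¼ + 32*(-50) = ¼ - 1600 = -6399/4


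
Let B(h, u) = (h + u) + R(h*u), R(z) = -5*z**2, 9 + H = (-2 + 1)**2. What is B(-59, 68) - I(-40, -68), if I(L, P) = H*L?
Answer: -80481031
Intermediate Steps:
H = -8 (H = -9 + (-2 + 1)**2 = -9 + (-1)**2 = -9 + 1 = -8)
B(h, u) = h + u - 5*h**2*u**2 (B(h, u) = (h + u) - 5*h**2*u**2 = h + u - 5*h**2*u**2)
I(L, P) = -8*L
B(-59, 68) - I(-40, -68) = (-59 + 68 - 5*(-59)**2*68**2) - (-8)*(-40) = (-59 + 68 - 5*3481*4624) - 1*320 = (-59 + 68 - 80480720) - 320 = -80480711 - 320 = -80481031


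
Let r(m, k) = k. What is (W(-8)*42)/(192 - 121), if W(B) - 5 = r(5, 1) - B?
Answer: 588/71 ≈ 8.2817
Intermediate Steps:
W(B) = 6 - B (W(B) = 5 + (1 - B) = 6 - B)
(W(-8)*42)/(192 - 121) = ((6 - 1*(-8))*42)/(192 - 121) = ((6 + 8)*42)/71 = (14*42)*(1/71) = 588*(1/71) = 588/71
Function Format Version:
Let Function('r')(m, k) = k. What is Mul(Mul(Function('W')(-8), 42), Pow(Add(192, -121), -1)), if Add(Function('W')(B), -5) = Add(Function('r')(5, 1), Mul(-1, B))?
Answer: Rational(588, 71) ≈ 8.2817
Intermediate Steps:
Function('W')(B) = Add(6, Mul(-1, B)) (Function('W')(B) = Add(5, Add(1, Mul(-1, B))) = Add(6, Mul(-1, B)))
Mul(Mul(Function('W')(-8), 42), Pow(Add(192, -121), -1)) = Mul(Mul(Add(6, Mul(-1, -8)), 42), Pow(Add(192, -121), -1)) = Mul(Mul(Add(6, 8), 42), Pow(71, -1)) = Mul(Mul(14, 42), Rational(1, 71)) = Mul(588, Rational(1, 71)) = Rational(588, 71)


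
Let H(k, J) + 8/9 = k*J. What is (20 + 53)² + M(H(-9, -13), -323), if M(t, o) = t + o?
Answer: 46099/9 ≈ 5122.1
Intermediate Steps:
H(k, J) = -8/9 + J*k (H(k, J) = -8/9 + k*J = -8/9 + J*k)
M(t, o) = o + t
(20 + 53)² + M(H(-9, -13), -323) = (20 + 53)² + (-323 + (-8/9 - 13*(-9))) = 73² + (-323 + (-8/9 + 117)) = 5329 + (-323 + 1045/9) = 5329 - 1862/9 = 46099/9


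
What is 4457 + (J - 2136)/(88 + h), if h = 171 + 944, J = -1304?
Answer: 5358331/1203 ≈ 4454.1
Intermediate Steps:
h = 1115
4457 + (J - 2136)/(88 + h) = 4457 + (-1304 - 2136)/(88 + 1115) = 4457 - 3440/1203 = 5358331/1203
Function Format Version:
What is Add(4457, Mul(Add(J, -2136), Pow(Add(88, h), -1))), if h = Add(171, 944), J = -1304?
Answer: Rational(5358331, 1203) ≈ 4454.1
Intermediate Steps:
h = 1115
Add(4457, Mul(Add(J, -2136), Pow(Add(88, h), -1))) = Add(4457, Mul(Add(-1304, -2136), Pow(Add(88, 1115), -1))) = Add(4457, Mul(-3440, Pow(1203, -1))) = Add(4457, Mul(-3440, Rational(1, 1203))) = Add(4457, Rational(-3440, 1203)) = Rational(5358331, 1203)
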